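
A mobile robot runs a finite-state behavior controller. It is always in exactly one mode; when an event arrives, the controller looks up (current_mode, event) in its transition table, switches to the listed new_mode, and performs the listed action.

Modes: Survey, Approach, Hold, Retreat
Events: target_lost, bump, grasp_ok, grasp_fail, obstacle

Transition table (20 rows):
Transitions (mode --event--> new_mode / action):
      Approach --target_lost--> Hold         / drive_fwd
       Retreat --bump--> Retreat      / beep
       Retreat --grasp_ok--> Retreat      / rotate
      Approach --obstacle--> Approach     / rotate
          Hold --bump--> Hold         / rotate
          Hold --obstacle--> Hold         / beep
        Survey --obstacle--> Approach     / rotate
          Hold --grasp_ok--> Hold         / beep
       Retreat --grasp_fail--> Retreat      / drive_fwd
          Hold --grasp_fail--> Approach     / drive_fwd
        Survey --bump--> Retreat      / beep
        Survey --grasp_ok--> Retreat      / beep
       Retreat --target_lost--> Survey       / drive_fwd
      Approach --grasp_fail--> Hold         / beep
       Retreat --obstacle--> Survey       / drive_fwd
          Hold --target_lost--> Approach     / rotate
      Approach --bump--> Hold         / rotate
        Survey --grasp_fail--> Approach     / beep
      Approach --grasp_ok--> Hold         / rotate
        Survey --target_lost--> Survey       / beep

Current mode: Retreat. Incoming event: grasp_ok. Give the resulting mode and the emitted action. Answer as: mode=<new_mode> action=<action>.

current mode = Retreat; filter table to that mode:
  (Retreat, bump) → (Retreat, beep)
  (Retreat, grasp_ok) → (Retreat, rotate)  ← event matches
  (Retreat, grasp_fail) → (Retreat, drive_fwd)
  (Retreat, target_lost) → (Survey, drive_fwd)
  (Retreat, obstacle) → (Survey, drive_fwd)
event = grasp_ok selects (Retreat, rotate)

mode=Retreat action=rotate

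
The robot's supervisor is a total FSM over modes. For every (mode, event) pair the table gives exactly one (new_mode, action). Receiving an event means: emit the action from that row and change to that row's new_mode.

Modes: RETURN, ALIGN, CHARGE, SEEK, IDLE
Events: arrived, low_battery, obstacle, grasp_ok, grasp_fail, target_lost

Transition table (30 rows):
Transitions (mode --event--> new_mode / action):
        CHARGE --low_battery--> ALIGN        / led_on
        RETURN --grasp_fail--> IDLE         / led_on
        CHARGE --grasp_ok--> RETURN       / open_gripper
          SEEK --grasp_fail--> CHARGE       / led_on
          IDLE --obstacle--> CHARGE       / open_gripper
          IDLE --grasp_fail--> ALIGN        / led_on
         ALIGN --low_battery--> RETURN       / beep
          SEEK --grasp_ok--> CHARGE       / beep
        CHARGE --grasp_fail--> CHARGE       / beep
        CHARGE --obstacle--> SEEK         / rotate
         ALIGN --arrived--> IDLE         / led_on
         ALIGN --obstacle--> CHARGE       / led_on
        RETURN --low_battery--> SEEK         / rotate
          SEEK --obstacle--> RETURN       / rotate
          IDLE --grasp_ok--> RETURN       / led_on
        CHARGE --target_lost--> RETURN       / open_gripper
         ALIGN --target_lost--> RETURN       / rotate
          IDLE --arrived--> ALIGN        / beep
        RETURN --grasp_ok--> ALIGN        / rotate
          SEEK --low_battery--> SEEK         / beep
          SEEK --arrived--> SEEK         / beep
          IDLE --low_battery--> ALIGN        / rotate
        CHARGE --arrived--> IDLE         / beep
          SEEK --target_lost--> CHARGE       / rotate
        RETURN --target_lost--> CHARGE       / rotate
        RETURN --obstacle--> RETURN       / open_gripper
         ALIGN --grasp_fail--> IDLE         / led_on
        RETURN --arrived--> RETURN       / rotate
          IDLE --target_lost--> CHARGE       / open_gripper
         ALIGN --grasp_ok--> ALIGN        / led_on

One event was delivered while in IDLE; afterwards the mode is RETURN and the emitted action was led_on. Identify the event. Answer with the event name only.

grasp_ok

try arrived: (IDLE, arrived) → (ALIGN, beep)
try low_battery: (IDLE, low_battery) → (ALIGN, rotate)
try obstacle: (IDLE, obstacle) → (CHARGE, open_gripper)
try grasp_ok: (IDLE, grasp_ok) → (RETURN, led_on)  ← matches
try grasp_fail: (IDLE, grasp_fail) → (ALIGN, led_on)
try target_lost: (IDLE, target_lost) → (CHARGE, open_gripper)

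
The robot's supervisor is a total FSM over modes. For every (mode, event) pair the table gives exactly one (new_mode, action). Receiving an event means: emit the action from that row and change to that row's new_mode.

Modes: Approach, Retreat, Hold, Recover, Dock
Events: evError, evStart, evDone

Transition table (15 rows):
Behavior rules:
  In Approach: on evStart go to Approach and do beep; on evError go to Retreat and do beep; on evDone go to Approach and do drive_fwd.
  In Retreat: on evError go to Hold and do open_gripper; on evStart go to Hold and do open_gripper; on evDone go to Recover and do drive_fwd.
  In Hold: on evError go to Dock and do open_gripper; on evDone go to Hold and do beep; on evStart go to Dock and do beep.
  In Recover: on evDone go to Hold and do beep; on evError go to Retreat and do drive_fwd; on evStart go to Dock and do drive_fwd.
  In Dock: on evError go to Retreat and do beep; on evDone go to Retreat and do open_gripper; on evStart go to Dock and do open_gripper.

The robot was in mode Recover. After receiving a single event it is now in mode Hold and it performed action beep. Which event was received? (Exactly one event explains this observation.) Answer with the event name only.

try evError: (Recover, evError) → (Retreat, drive_fwd)
try evStart: (Recover, evStart) → (Dock, drive_fwd)
try evDone: (Recover, evDone) → (Hold, beep)  ← matches

evDone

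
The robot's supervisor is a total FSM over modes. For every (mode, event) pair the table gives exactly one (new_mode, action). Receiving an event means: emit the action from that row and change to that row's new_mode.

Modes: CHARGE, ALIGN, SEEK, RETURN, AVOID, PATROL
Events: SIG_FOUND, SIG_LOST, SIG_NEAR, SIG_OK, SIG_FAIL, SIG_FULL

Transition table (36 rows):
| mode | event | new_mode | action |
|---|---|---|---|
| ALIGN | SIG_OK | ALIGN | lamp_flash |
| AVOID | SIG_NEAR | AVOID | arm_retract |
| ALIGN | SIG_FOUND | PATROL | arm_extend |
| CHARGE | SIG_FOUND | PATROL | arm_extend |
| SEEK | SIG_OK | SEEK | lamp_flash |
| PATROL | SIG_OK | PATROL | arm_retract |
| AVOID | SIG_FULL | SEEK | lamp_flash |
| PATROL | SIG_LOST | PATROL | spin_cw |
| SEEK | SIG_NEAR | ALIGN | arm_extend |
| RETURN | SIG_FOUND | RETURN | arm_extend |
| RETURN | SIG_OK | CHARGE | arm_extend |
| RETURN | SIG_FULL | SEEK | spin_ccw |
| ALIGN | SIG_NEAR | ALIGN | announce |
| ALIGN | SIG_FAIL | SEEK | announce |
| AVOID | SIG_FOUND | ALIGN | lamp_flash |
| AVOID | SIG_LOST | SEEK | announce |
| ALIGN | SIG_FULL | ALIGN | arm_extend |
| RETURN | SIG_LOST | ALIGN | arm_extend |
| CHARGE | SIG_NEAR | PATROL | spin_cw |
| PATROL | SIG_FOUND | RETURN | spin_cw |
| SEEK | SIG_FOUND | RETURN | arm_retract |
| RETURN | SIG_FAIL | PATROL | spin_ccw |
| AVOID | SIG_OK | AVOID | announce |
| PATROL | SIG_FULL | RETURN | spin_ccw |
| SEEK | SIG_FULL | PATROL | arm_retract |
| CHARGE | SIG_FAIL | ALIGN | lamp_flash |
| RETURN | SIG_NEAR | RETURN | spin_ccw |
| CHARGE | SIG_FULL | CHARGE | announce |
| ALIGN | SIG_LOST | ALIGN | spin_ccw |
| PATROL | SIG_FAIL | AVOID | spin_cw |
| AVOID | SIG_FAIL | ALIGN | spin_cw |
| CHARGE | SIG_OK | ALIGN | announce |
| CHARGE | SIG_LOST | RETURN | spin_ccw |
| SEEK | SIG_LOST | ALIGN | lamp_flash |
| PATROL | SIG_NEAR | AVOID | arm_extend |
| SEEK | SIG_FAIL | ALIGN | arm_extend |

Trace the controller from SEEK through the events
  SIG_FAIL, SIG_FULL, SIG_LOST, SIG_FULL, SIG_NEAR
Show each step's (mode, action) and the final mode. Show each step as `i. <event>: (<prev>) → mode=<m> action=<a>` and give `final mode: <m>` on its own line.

final mode: ALIGN

1. SIG_FAIL: (SEEK) → mode=ALIGN action=arm_extend
2. SIG_FULL: (ALIGN) → mode=ALIGN action=arm_extend
3. SIG_LOST: (ALIGN) → mode=ALIGN action=spin_ccw
4. SIG_FULL: (ALIGN) → mode=ALIGN action=arm_extend
5. SIG_NEAR: (ALIGN) → mode=ALIGN action=announce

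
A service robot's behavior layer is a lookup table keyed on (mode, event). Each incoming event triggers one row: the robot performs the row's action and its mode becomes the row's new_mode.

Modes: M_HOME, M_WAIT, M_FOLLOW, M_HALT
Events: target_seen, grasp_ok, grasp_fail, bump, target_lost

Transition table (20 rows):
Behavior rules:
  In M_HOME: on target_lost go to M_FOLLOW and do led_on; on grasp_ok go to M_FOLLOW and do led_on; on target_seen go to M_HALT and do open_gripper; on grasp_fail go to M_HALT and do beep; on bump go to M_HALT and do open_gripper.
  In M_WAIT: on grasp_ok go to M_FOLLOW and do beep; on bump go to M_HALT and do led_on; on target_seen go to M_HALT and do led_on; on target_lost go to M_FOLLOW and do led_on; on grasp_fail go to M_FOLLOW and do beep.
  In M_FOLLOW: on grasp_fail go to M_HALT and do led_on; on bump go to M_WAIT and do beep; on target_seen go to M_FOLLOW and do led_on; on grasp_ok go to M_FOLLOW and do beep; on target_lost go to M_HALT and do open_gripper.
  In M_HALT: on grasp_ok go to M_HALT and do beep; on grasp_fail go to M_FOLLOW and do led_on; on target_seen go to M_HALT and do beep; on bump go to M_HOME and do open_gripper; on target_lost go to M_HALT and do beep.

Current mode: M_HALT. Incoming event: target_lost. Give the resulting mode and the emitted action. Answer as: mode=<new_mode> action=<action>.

current mode = M_HALT; filter table to that mode:
  (M_HALT, grasp_ok) → (M_HALT, beep)
  (M_HALT, grasp_fail) → (M_FOLLOW, led_on)
  (M_HALT, target_seen) → (M_HALT, beep)
  (M_HALT, bump) → (M_HOME, open_gripper)
  (M_HALT, target_lost) → (M_HALT, beep)  ← event matches
event = target_lost selects (M_HALT, beep)

mode=M_HALT action=beep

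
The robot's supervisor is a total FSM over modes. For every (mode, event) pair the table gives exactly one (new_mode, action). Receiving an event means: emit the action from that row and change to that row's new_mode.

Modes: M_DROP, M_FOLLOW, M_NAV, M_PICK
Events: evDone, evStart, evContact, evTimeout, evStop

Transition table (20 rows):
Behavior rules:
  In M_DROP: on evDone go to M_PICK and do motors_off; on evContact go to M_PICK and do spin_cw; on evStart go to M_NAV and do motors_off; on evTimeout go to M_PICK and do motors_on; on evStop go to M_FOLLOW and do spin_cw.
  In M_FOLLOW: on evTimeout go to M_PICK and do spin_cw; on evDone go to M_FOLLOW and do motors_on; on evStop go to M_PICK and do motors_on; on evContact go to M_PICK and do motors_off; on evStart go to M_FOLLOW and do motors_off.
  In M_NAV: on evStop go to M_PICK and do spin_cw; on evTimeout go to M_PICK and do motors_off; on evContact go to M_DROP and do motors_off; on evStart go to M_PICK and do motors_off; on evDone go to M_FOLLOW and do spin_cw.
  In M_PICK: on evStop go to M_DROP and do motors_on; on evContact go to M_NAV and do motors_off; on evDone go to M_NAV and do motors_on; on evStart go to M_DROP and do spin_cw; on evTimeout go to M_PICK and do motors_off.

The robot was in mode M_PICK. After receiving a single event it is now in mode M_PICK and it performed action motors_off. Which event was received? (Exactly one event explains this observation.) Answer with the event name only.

try evDone: (M_PICK, evDone) → (M_NAV, motors_on)
try evStart: (M_PICK, evStart) → (M_DROP, spin_cw)
try evContact: (M_PICK, evContact) → (M_NAV, motors_off)
try evTimeout: (M_PICK, evTimeout) → (M_PICK, motors_off)  ← matches
try evStop: (M_PICK, evStop) → (M_DROP, motors_on)

evTimeout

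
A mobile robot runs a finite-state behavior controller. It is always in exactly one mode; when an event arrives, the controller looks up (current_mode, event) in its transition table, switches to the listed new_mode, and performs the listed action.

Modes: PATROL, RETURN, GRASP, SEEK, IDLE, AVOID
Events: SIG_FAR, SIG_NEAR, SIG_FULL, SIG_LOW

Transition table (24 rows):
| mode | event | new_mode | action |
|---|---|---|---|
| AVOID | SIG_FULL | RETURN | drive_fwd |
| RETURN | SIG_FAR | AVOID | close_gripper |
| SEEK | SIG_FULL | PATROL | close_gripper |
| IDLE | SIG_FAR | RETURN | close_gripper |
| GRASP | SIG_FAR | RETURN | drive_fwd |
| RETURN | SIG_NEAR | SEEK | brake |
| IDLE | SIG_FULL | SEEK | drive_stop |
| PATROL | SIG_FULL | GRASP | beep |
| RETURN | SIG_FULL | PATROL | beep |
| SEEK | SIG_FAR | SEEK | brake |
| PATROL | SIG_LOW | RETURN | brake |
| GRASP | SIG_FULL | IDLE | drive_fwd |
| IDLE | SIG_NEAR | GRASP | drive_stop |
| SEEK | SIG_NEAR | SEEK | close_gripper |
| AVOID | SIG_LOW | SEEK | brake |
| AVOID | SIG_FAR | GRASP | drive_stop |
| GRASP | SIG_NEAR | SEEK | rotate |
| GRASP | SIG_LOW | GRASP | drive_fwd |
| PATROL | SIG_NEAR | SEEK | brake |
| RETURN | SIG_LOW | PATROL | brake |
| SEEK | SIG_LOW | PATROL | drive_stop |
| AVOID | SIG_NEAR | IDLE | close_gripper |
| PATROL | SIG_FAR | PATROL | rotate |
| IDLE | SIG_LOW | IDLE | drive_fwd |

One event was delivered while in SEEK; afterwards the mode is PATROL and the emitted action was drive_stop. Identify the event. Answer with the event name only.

SIG_LOW

try SIG_FAR: (SEEK, SIG_FAR) → (SEEK, brake)
try SIG_NEAR: (SEEK, SIG_NEAR) → (SEEK, close_gripper)
try SIG_FULL: (SEEK, SIG_FULL) → (PATROL, close_gripper)
try SIG_LOW: (SEEK, SIG_LOW) → (PATROL, drive_stop)  ← matches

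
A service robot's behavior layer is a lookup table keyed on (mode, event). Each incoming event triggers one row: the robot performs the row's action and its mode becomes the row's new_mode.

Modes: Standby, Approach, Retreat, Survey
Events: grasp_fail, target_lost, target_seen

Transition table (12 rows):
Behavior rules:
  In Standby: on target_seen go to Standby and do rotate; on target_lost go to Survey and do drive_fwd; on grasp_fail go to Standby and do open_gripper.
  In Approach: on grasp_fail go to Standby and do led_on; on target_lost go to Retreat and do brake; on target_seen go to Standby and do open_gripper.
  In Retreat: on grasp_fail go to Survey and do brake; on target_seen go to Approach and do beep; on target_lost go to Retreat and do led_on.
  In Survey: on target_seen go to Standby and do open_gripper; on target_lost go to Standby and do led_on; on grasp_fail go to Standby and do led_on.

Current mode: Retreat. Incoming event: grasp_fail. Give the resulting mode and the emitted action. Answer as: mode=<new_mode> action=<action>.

mode=Survey action=brake

current mode = Retreat; filter table to that mode:
  (Retreat, grasp_fail) → (Survey, brake)  ← event matches
  (Retreat, target_seen) → (Approach, beep)
  (Retreat, target_lost) → (Retreat, led_on)
event = grasp_fail selects (Survey, brake)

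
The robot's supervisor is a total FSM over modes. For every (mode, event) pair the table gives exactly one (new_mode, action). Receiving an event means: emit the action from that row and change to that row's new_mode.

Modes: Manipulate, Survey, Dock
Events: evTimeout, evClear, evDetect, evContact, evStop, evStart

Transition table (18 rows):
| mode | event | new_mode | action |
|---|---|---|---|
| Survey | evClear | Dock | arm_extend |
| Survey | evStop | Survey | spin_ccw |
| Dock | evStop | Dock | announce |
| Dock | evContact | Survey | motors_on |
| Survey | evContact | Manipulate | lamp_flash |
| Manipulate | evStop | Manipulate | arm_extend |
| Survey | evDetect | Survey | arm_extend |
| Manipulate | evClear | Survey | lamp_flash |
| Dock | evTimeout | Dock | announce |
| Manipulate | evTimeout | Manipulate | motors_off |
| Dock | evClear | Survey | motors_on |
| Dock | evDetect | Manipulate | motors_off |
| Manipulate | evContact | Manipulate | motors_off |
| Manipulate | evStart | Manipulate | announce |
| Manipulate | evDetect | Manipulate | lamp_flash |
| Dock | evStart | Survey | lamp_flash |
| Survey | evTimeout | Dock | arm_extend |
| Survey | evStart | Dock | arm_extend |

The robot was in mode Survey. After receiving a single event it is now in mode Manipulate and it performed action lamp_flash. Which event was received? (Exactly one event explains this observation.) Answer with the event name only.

evContact

try evTimeout: (Survey, evTimeout) → (Dock, arm_extend)
try evClear: (Survey, evClear) → (Dock, arm_extend)
try evDetect: (Survey, evDetect) → (Survey, arm_extend)
try evContact: (Survey, evContact) → (Manipulate, lamp_flash)  ← matches
try evStop: (Survey, evStop) → (Survey, spin_ccw)
try evStart: (Survey, evStart) → (Dock, arm_extend)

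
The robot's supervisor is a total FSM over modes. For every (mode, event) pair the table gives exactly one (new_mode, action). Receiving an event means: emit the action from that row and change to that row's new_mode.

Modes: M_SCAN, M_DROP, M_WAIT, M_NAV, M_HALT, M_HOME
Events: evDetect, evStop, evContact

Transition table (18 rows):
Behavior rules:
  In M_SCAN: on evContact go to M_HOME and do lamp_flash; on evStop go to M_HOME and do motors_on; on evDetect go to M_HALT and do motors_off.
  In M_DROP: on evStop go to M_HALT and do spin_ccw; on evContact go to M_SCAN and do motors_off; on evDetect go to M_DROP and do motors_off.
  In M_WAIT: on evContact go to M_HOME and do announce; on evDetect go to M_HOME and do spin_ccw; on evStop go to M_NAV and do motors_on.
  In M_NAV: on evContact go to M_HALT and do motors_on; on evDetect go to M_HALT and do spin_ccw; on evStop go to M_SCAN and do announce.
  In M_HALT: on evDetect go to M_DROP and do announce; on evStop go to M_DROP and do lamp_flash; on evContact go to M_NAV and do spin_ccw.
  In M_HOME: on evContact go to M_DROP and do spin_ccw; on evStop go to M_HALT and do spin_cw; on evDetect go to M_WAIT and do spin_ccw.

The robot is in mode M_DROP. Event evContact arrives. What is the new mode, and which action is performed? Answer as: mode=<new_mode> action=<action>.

mode=M_SCAN action=motors_off

current mode = M_DROP; filter table to that mode:
  (M_DROP, evStop) → (M_HALT, spin_ccw)
  (M_DROP, evContact) → (M_SCAN, motors_off)  ← event matches
  (M_DROP, evDetect) → (M_DROP, motors_off)
event = evContact selects (M_SCAN, motors_off)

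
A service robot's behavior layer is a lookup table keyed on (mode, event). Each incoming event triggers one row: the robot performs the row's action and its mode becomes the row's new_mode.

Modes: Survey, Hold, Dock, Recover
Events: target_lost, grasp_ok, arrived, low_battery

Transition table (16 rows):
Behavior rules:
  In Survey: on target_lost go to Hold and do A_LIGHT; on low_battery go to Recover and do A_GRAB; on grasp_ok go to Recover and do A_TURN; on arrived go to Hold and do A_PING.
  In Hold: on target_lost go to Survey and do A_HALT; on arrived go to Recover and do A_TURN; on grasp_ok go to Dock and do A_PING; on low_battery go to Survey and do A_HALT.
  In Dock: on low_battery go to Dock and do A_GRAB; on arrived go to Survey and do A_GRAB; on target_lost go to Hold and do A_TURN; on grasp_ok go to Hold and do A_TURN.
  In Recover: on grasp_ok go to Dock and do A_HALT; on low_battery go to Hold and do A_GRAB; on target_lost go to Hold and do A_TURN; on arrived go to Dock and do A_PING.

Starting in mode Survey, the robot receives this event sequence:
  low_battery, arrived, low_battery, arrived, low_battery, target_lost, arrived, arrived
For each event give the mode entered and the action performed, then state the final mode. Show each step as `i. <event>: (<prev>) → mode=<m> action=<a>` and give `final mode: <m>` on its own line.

1. low_battery: (Survey) → mode=Recover action=A_GRAB
2. arrived: (Recover) → mode=Dock action=A_PING
3. low_battery: (Dock) → mode=Dock action=A_GRAB
4. arrived: (Dock) → mode=Survey action=A_GRAB
5. low_battery: (Survey) → mode=Recover action=A_GRAB
6. target_lost: (Recover) → mode=Hold action=A_TURN
7. arrived: (Hold) → mode=Recover action=A_TURN
8. arrived: (Recover) → mode=Dock action=A_PING

final mode: Dock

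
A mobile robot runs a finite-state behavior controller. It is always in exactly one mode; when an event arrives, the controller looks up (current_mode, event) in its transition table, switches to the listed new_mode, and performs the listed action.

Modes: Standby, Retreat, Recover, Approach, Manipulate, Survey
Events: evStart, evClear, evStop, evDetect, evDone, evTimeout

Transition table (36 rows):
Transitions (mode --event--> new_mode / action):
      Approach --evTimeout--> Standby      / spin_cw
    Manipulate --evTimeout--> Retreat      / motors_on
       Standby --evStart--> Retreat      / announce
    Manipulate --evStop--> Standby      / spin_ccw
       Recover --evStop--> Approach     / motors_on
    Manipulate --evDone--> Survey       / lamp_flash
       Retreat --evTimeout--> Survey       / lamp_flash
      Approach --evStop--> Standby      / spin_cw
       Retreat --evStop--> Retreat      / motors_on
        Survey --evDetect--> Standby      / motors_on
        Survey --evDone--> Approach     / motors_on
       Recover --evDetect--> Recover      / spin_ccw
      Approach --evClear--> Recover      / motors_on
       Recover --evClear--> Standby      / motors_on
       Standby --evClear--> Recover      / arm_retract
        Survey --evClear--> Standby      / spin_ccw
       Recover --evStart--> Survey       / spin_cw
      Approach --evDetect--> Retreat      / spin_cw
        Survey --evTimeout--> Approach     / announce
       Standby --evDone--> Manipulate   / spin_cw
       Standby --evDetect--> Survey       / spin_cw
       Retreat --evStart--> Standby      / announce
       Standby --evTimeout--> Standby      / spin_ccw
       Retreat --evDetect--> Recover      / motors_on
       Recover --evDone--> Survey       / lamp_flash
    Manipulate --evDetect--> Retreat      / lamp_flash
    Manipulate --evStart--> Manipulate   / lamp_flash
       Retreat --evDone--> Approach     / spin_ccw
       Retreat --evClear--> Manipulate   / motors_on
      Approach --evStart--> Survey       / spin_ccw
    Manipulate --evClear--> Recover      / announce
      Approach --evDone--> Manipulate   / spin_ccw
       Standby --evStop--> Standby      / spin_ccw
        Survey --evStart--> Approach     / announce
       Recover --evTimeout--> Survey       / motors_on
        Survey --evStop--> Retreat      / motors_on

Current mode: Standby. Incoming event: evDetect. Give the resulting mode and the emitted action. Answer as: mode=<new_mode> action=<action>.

current mode = Standby; filter table to that mode:
  (Standby, evStart) → (Retreat, announce)
  (Standby, evClear) → (Recover, arm_retract)
  (Standby, evDone) → (Manipulate, spin_cw)
  (Standby, evDetect) → (Survey, spin_cw)  ← event matches
  (Standby, evTimeout) → (Standby, spin_ccw)
  (Standby, evStop) → (Standby, spin_ccw)
event = evDetect selects (Survey, spin_cw)

mode=Survey action=spin_cw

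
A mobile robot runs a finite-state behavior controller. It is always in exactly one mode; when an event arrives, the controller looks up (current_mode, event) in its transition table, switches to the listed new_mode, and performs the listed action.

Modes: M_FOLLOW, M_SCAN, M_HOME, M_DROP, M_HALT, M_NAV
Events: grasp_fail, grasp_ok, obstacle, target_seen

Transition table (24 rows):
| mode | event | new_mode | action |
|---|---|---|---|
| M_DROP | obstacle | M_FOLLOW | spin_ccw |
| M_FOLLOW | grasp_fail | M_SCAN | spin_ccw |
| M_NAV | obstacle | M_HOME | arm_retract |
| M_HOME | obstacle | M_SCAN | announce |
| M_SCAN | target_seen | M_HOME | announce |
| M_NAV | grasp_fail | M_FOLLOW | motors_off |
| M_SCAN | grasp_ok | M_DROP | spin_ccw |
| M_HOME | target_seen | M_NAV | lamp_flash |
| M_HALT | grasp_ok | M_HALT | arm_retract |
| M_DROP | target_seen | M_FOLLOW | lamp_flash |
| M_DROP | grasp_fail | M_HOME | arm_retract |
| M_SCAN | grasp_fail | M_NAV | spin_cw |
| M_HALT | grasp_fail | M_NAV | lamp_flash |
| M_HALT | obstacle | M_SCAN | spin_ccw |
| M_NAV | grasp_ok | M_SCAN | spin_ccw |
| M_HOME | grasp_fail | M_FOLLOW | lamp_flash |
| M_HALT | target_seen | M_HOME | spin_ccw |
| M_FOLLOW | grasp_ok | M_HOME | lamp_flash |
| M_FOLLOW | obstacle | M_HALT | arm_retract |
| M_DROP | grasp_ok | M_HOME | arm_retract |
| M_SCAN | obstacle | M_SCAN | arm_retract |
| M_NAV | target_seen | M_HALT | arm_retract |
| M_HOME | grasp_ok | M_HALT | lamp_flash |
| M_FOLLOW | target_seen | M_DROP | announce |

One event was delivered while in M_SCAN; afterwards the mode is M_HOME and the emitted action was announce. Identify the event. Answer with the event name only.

target_seen

try grasp_fail: (M_SCAN, grasp_fail) → (M_NAV, spin_cw)
try grasp_ok: (M_SCAN, grasp_ok) → (M_DROP, spin_ccw)
try obstacle: (M_SCAN, obstacle) → (M_SCAN, arm_retract)
try target_seen: (M_SCAN, target_seen) → (M_HOME, announce)  ← matches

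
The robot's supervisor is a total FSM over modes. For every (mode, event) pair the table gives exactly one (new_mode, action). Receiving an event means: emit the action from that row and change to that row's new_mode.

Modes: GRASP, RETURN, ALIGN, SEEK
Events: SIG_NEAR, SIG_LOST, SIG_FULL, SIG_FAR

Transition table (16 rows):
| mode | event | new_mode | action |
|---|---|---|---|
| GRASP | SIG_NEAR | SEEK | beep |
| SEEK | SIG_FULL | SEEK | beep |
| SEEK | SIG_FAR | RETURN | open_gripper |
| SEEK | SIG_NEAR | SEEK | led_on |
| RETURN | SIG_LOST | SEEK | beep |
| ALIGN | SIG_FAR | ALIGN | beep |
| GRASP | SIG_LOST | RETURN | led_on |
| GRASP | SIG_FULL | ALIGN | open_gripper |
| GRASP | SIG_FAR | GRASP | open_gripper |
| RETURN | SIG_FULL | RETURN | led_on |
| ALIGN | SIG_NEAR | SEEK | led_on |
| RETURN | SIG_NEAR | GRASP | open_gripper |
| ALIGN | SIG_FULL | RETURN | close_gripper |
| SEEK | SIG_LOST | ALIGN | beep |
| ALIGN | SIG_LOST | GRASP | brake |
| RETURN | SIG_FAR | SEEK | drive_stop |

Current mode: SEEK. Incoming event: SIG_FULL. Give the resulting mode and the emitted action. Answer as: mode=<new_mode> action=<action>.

current mode = SEEK; filter table to that mode:
  (SEEK, SIG_FULL) → (SEEK, beep)  ← event matches
  (SEEK, SIG_FAR) → (RETURN, open_gripper)
  (SEEK, SIG_NEAR) → (SEEK, led_on)
  (SEEK, SIG_LOST) → (ALIGN, beep)
event = SIG_FULL selects (SEEK, beep)

mode=SEEK action=beep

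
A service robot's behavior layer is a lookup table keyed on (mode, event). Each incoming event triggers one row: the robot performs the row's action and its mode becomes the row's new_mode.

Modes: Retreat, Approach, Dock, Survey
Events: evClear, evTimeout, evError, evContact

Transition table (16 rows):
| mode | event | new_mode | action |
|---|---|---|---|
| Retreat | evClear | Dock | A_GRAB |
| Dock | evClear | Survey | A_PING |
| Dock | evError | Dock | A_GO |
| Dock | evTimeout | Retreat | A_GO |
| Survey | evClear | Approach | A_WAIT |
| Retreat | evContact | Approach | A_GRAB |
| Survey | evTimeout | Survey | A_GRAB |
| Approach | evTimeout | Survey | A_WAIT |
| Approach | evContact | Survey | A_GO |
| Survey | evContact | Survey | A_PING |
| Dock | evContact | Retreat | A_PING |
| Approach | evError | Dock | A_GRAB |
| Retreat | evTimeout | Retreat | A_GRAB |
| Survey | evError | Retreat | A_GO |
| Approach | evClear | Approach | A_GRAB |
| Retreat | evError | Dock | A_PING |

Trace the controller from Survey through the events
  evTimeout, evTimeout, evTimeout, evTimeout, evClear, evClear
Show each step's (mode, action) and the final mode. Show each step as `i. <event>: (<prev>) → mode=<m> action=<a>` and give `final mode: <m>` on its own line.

1. evTimeout: (Survey) → mode=Survey action=A_GRAB
2. evTimeout: (Survey) → mode=Survey action=A_GRAB
3. evTimeout: (Survey) → mode=Survey action=A_GRAB
4. evTimeout: (Survey) → mode=Survey action=A_GRAB
5. evClear: (Survey) → mode=Approach action=A_WAIT
6. evClear: (Approach) → mode=Approach action=A_GRAB

final mode: Approach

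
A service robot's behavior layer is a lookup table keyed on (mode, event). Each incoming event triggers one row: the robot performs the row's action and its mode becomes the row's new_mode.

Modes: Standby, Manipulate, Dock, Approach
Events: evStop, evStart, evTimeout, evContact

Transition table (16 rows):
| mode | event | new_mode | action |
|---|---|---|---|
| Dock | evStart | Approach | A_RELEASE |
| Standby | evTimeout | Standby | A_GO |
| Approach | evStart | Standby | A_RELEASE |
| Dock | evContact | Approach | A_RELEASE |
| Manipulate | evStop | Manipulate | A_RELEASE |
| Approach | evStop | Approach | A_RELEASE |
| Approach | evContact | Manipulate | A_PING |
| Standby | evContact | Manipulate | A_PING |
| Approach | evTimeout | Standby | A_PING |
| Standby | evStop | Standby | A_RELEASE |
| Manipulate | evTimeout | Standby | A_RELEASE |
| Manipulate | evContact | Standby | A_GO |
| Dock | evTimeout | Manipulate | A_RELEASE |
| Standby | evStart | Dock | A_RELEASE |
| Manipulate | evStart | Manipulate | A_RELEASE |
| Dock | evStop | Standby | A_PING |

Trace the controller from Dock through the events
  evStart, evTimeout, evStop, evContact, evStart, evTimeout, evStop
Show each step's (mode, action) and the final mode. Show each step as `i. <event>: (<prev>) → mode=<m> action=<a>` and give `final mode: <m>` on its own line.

final mode: Standby

1. evStart: (Dock) → mode=Approach action=A_RELEASE
2. evTimeout: (Approach) → mode=Standby action=A_PING
3. evStop: (Standby) → mode=Standby action=A_RELEASE
4. evContact: (Standby) → mode=Manipulate action=A_PING
5. evStart: (Manipulate) → mode=Manipulate action=A_RELEASE
6. evTimeout: (Manipulate) → mode=Standby action=A_RELEASE
7. evStop: (Standby) → mode=Standby action=A_RELEASE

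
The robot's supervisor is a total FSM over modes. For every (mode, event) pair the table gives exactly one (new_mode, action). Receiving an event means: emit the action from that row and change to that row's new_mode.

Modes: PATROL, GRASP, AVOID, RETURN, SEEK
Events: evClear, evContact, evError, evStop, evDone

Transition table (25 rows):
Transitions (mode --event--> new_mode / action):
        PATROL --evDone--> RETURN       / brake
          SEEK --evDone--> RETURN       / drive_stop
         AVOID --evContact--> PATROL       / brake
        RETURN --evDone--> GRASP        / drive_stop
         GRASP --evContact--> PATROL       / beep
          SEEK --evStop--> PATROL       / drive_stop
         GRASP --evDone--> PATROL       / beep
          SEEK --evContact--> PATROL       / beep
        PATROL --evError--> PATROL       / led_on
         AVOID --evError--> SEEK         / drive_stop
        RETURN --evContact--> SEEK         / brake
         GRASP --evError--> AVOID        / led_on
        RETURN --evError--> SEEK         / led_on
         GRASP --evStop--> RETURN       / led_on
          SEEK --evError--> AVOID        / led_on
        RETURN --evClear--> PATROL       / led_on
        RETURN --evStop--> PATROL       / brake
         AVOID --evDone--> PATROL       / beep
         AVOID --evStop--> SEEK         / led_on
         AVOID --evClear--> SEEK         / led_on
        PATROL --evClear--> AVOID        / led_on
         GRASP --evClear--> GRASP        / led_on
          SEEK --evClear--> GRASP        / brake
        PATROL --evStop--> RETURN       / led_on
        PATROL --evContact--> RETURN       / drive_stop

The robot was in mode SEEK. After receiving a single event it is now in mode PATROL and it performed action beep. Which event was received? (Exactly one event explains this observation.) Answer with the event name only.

try evClear: (SEEK, evClear) → (GRASP, brake)
try evContact: (SEEK, evContact) → (PATROL, beep)  ← matches
try evError: (SEEK, evError) → (AVOID, led_on)
try evStop: (SEEK, evStop) → (PATROL, drive_stop)
try evDone: (SEEK, evDone) → (RETURN, drive_stop)

evContact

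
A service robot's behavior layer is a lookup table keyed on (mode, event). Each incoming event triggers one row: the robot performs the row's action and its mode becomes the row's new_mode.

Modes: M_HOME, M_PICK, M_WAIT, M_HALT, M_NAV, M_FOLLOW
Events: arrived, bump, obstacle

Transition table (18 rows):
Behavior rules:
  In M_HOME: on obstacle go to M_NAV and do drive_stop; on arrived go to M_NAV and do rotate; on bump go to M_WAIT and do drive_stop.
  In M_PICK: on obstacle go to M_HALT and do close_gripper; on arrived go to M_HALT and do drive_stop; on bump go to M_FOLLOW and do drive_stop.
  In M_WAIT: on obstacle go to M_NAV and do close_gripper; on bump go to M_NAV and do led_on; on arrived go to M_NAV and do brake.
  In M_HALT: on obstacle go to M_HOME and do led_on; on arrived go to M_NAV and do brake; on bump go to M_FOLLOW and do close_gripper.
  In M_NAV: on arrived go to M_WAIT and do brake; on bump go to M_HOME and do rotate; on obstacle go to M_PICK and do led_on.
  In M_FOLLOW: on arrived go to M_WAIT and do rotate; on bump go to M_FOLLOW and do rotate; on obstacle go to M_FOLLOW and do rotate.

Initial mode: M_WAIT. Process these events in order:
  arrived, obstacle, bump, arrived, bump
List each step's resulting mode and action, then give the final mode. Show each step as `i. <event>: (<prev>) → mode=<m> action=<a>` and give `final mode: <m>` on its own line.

1. arrived: (M_WAIT) → mode=M_NAV action=brake
2. obstacle: (M_NAV) → mode=M_PICK action=led_on
3. bump: (M_PICK) → mode=M_FOLLOW action=drive_stop
4. arrived: (M_FOLLOW) → mode=M_WAIT action=rotate
5. bump: (M_WAIT) → mode=M_NAV action=led_on

final mode: M_NAV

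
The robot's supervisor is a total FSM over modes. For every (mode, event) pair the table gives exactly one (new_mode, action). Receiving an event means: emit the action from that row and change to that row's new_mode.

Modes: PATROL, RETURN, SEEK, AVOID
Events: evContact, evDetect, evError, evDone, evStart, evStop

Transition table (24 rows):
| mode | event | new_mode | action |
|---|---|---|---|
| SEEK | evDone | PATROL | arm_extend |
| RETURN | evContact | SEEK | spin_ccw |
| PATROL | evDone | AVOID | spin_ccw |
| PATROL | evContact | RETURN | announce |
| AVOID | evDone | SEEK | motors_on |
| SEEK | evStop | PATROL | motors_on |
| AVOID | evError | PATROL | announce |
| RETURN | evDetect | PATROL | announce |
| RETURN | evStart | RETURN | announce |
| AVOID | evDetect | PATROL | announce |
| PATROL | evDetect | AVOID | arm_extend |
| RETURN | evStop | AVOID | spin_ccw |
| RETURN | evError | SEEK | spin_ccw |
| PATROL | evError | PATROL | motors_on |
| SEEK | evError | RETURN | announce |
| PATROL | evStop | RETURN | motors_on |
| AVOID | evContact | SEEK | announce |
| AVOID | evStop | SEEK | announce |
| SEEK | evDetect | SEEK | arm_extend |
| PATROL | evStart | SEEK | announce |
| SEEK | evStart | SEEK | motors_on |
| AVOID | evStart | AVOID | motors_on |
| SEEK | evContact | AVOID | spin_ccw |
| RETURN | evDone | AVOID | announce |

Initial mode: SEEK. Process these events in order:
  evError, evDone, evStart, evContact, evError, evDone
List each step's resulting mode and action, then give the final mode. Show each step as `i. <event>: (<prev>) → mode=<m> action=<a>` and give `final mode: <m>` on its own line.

final mode: AVOID

1. evError: (SEEK) → mode=RETURN action=announce
2. evDone: (RETURN) → mode=AVOID action=announce
3. evStart: (AVOID) → mode=AVOID action=motors_on
4. evContact: (AVOID) → mode=SEEK action=announce
5. evError: (SEEK) → mode=RETURN action=announce
6. evDone: (RETURN) → mode=AVOID action=announce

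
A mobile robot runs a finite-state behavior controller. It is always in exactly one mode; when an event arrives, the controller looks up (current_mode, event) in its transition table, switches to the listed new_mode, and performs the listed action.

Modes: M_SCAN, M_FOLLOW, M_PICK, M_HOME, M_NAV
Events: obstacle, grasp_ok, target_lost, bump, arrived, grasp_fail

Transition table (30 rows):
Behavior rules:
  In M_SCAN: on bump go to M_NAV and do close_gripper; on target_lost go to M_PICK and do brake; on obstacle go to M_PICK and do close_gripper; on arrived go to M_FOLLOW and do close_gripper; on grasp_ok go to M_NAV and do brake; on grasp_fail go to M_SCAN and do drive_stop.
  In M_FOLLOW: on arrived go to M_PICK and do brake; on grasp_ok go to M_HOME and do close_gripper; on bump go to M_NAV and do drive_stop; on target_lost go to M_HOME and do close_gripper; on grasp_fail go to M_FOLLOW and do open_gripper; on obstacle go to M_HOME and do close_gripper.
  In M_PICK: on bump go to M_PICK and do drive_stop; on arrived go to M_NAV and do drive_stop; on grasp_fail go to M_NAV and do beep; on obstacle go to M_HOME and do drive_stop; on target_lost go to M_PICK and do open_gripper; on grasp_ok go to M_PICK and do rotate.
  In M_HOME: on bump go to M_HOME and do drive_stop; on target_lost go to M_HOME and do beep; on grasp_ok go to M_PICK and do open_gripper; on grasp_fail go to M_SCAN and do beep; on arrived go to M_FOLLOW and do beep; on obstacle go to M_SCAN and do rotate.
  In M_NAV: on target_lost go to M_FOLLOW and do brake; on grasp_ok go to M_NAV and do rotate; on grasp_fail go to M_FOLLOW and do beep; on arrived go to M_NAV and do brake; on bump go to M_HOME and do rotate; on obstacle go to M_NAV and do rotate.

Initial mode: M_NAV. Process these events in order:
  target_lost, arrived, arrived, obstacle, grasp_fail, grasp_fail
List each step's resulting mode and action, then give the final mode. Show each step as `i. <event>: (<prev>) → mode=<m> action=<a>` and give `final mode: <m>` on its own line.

final mode: M_FOLLOW

1. target_lost: (M_NAV) → mode=M_FOLLOW action=brake
2. arrived: (M_FOLLOW) → mode=M_PICK action=brake
3. arrived: (M_PICK) → mode=M_NAV action=drive_stop
4. obstacle: (M_NAV) → mode=M_NAV action=rotate
5. grasp_fail: (M_NAV) → mode=M_FOLLOW action=beep
6. grasp_fail: (M_FOLLOW) → mode=M_FOLLOW action=open_gripper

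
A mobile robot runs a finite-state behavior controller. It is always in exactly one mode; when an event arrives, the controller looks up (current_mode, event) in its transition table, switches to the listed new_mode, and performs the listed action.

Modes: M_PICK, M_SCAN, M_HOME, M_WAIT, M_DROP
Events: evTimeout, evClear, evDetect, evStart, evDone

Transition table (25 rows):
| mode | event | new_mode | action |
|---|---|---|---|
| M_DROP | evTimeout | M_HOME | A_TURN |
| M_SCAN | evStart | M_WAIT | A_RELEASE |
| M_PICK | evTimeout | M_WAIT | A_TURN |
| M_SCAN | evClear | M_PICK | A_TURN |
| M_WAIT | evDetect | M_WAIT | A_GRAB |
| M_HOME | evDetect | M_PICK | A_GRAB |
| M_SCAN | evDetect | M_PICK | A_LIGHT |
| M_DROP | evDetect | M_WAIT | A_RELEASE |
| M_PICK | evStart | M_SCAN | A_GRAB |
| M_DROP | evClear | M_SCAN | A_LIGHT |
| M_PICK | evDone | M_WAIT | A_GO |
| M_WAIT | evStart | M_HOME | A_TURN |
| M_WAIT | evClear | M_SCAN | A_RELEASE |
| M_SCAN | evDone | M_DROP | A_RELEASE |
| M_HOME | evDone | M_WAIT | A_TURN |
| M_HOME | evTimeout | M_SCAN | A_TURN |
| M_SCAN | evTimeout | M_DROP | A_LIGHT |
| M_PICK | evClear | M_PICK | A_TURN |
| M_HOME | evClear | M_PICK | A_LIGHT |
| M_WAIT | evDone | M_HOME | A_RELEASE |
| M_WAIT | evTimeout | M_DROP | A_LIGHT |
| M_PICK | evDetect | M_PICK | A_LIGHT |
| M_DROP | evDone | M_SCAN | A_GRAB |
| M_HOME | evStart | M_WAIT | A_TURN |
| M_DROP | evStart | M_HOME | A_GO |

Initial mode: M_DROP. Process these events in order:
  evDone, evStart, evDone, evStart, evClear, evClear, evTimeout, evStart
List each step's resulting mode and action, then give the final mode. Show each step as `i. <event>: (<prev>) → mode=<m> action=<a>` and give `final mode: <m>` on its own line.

final mode: M_HOME

1. evDone: (M_DROP) → mode=M_SCAN action=A_GRAB
2. evStart: (M_SCAN) → mode=M_WAIT action=A_RELEASE
3. evDone: (M_WAIT) → mode=M_HOME action=A_RELEASE
4. evStart: (M_HOME) → mode=M_WAIT action=A_TURN
5. evClear: (M_WAIT) → mode=M_SCAN action=A_RELEASE
6. evClear: (M_SCAN) → mode=M_PICK action=A_TURN
7. evTimeout: (M_PICK) → mode=M_WAIT action=A_TURN
8. evStart: (M_WAIT) → mode=M_HOME action=A_TURN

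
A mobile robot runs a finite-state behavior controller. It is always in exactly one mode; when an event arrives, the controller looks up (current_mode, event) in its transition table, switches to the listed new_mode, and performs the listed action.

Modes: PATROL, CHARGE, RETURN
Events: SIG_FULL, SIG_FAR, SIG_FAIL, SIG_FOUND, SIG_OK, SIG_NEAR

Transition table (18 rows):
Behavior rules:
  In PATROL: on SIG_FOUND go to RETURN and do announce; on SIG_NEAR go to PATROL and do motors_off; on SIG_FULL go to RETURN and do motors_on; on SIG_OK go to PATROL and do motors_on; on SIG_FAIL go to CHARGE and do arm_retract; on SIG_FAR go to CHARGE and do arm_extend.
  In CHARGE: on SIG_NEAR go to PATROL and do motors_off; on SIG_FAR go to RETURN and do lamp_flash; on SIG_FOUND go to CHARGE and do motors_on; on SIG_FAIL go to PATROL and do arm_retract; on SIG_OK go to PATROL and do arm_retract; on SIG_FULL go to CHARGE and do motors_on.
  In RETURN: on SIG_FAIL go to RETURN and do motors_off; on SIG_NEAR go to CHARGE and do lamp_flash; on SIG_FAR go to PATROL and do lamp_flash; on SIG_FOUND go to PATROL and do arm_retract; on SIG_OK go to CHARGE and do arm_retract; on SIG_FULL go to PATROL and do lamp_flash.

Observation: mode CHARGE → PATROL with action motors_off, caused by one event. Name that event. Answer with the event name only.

SIG_NEAR

try SIG_FULL: (CHARGE, SIG_FULL) → (CHARGE, motors_on)
try SIG_FAR: (CHARGE, SIG_FAR) → (RETURN, lamp_flash)
try SIG_FAIL: (CHARGE, SIG_FAIL) → (PATROL, arm_retract)
try SIG_FOUND: (CHARGE, SIG_FOUND) → (CHARGE, motors_on)
try SIG_OK: (CHARGE, SIG_OK) → (PATROL, arm_retract)
try SIG_NEAR: (CHARGE, SIG_NEAR) → (PATROL, motors_off)  ← matches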